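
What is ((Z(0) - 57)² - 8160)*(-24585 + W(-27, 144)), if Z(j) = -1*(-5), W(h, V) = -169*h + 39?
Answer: 109027248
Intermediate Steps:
W(h, V) = 39 - 169*h
Z(j) = 5
((Z(0) - 57)² - 8160)*(-24585 + W(-27, 144)) = ((5 - 57)² - 8160)*(-24585 + (39 - 169*(-27))) = ((-52)² - 8160)*(-24585 + (39 + 4563)) = (2704 - 8160)*(-24585 + 4602) = -5456*(-19983) = 109027248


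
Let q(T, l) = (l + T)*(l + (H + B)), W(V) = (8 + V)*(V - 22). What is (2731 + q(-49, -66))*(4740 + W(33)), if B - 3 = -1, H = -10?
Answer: 58352031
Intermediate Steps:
B = 2 (B = 3 - 1 = 2)
W(V) = (-22 + V)*(8 + V) (W(V) = (8 + V)*(-22 + V) = (-22 + V)*(8 + V))
q(T, l) = (-8 + l)*(T + l) (q(T, l) = (l + T)*(l + (-10 + 2)) = (T + l)*(l - 8) = (T + l)*(-8 + l) = (-8 + l)*(T + l))
(2731 + q(-49, -66))*(4740 + W(33)) = (2731 + ((-66)² - 8*(-49) - 8*(-66) - 49*(-66)))*(4740 + (-176 + 33² - 14*33)) = (2731 + (4356 + 392 + 528 + 3234))*(4740 + (-176 + 1089 - 462)) = (2731 + 8510)*(4740 + 451) = 11241*5191 = 58352031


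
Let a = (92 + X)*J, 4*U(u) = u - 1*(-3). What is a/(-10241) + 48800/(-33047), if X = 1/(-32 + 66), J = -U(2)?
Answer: -1376539765/939327928 ≈ -1.4655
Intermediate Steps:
U(u) = ¾ + u/4 (U(u) = (u - 1*(-3))/4 = (u + 3)/4 = (3 + u)/4 = ¾ + u/4)
J = -5/4 (J = -(¾ + (¼)*2) = -(¾ + ½) = -1*5/4 = -5/4 ≈ -1.2500)
X = 1/34 ≈ 0.029412
a = -15645/136 (a = (92 + 1/34)*(-5/4) = (3129/34)*(-5/4) = -15645/136 ≈ -115.04)
a/(-10241) + 48800/(-33047) = -15645/136/(-10241) + 48800/(-33047) = -15645/136*(-1/10241) + 48800*(-1/33047) = 2235/198968 - 48800/33047 = -1376539765/939327928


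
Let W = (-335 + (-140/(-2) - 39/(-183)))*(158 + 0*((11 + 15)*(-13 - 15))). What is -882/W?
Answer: 8967/425336 ≈ 0.021082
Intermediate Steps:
W = -2552016/61 (W = (-335 + (-140*(-1/2) - 39*(-1/183)))*(158 + 0*(26*(-28))) = (-335 + (70 + 13/61))*(158 + 0*(-728)) = (-335 + 4283/61)*(158 + 0) = -16152/61*158 = -2552016/61 ≈ -41836.)
-882/W = -882/(-2552016/61) = -882*(-61/2552016) = 8967/425336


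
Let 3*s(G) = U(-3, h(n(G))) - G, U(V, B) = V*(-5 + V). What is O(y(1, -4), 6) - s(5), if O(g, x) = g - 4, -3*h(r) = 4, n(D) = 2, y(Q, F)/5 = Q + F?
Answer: -76/3 ≈ -25.333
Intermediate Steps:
y(Q, F) = 5*F + 5*Q (y(Q, F) = 5*(Q + F) = 5*(F + Q) = 5*F + 5*Q)
h(r) = -4/3 (h(r) = -⅓*4 = -4/3)
O(g, x) = -4 + g
s(G) = 8 - G/3 (s(G) = (-3*(-5 - 3) - G)/3 = (-3*(-8) - G)/3 = (24 - G)/3 = 8 - G/3)
O(y(1, -4), 6) - s(5) = (-4 + (5*(-4) + 5*1)) - (8 - ⅓*5) = (-4 + (-20 + 5)) - (8 - 5/3) = (-4 - 15) - 1*19/3 = -19 - 19/3 = -76/3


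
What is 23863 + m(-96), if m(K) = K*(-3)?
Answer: 24151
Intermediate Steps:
m(K) = -3*K
23863 + m(-96) = 23863 - 3*(-96) = 23863 + 288 = 24151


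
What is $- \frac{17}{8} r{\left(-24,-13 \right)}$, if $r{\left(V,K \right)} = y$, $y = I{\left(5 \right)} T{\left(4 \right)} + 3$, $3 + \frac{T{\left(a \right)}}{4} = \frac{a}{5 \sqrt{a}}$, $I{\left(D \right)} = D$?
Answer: $\frac{833}{8} \approx 104.13$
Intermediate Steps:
$T{\left(a \right)} = -12 + \frac{4 \sqrt{a}}{5}$ ($T{\left(a \right)} = -12 + 4 \frac{a}{5 \sqrt{a}} = -12 + 4 a \frac{1}{5 \sqrt{a}} = -12 + 4 \frac{\sqrt{a}}{5} = -12 + \frac{4 \sqrt{a}}{5}$)
$y = -49$ ($y = 5 \left(-12 + \frac{4 \sqrt{4}}{5}\right) + 3 = 5 \left(-12 + \frac{4}{5} \cdot 2\right) + 3 = 5 \left(-12 + \frac{8}{5}\right) + 3 = 5 \left(- \frac{52}{5}\right) + 3 = -52 + 3 = -49$)
$r{\left(V,K \right)} = -49$
$- \frac{17}{8} r{\left(-24,-13 \right)} = - \frac{17}{8} \left(-49\right) = \left(-17\right) \frac{1}{8} \left(-49\right) = \left(- \frac{17}{8}\right) \left(-49\right) = \frac{833}{8}$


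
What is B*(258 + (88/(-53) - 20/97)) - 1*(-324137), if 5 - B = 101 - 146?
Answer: 1732227417/5141 ≈ 3.3694e+5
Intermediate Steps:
B = 50 (B = 5 - (101 - 146) = 5 - 1*(-45) = 5 + 45 = 50)
B*(258 + (88/(-53) - 20/97)) - 1*(-324137) = 50*(258 + (88/(-53) - 20/97)) - 1*(-324137) = 50*(258 + (88*(-1/53) - 20*1/97)) + 324137 = 50*(258 + (-88/53 - 20/97)) + 324137 = 50*(258 - 9596/5141) + 324137 = 50*(1316782/5141) + 324137 = 65839100/5141 + 324137 = 1732227417/5141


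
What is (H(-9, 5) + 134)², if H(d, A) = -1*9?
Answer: 15625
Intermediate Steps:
H(d, A) = -9
(H(-9, 5) + 134)² = (-9 + 134)² = 125² = 15625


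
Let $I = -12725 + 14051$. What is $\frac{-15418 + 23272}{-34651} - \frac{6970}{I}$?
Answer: $- \frac{7409761}{1351389} \approx -5.4831$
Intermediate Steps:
$I = 1326$
$\frac{-15418 + 23272}{-34651} - \frac{6970}{I} = \frac{-15418 + 23272}{-34651} - \frac{6970}{1326} = 7854 \left(- \frac{1}{34651}\right) - \frac{205}{39} = - \frac{7854}{34651} - \frac{205}{39} = - \frac{7409761}{1351389}$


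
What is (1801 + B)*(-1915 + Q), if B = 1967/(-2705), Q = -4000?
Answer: -5760900054/541 ≈ -1.0649e+7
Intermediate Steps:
B = -1967/2705 (B = 1967*(-1/2705) = -1967/2705 ≈ -0.72717)
(1801 + B)*(-1915 + Q) = (1801 - 1967/2705)*(-1915 - 4000) = (4869738/2705)*(-5915) = -5760900054/541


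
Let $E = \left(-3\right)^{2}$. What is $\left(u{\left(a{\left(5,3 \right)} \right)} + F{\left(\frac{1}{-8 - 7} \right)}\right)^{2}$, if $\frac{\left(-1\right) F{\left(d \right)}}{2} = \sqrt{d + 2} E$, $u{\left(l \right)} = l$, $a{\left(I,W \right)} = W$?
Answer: $\frac{3177}{5} - \frac{36 \sqrt{435}}{5} \approx 485.23$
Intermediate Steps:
$E = 9$
$F{\left(d \right)} = - 18 \sqrt{2 + d}$ ($F{\left(d \right)} = - 2 \sqrt{d + 2} \cdot 9 = - 2 \sqrt{2 + d} 9 = - 2 \cdot 9 \sqrt{2 + d} = - 18 \sqrt{2 + d}$)
$\left(u{\left(a{\left(5,3 \right)} \right)} + F{\left(\frac{1}{-8 - 7} \right)}\right)^{2} = \left(3 - 18 \sqrt{2 + \frac{1}{-8 - 7}}\right)^{2} = \left(3 - 18 \sqrt{2 + \frac{1}{-15}}\right)^{2} = \left(3 - 18 \sqrt{2 - \frac{1}{15}}\right)^{2} = \left(3 - 18 \sqrt{\frac{29}{15}}\right)^{2} = \left(3 - 18 \frac{\sqrt{435}}{15}\right)^{2} = \left(3 - \frac{6 \sqrt{435}}{5}\right)^{2}$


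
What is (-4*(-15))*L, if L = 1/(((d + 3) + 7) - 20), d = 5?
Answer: -12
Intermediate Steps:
L = -⅕ (L = 1/(((5 + 3) + 7) - 20) = 1/((8 + 7) - 20) = 1/(15 - 20) = 1/(-5) = -⅕ ≈ -0.20000)
(-4*(-15))*L = -4*(-15)*(-⅕) = 60*(-⅕) = -12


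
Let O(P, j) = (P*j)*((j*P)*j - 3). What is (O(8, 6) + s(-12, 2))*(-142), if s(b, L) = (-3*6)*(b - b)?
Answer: -1942560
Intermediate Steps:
O(P, j) = P*j*(-3 + P*j²) (O(P, j) = (P*j)*((P*j)*j - 3) = (P*j)*(P*j² - 3) = (P*j)*(-3 + P*j²) = P*j*(-3 + P*j²))
s(b, L) = 0 (s(b, L) = -18*0 = 0)
(O(8, 6) + s(-12, 2))*(-142) = (8*6*(-3 + 8*6²) + 0)*(-142) = (8*6*(-3 + 8*36) + 0)*(-142) = (8*6*(-3 + 288) + 0)*(-142) = (8*6*285 + 0)*(-142) = (13680 + 0)*(-142) = 13680*(-142) = -1942560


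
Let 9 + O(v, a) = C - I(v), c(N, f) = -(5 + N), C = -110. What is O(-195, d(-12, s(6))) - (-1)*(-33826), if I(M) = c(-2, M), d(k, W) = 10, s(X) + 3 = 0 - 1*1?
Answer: -33942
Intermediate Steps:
s(X) = -4 (s(X) = -3 + (0 - 1*1) = -3 + (0 - 1) = -3 - 1 = -4)
c(N, f) = -5 - N
I(M) = -3 (I(M) = -5 - 1*(-2) = -5 + 2 = -3)
O(v, a) = -116 (O(v, a) = -9 + (-110 - 1*(-3)) = -9 + (-110 + 3) = -9 - 107 = -116)
O(-195, d(-12, s(6))) - (-1)*(-33826) = -116 - (-1)*(-33826) = -116 - 1*33826 = -116 - 33826 = -33942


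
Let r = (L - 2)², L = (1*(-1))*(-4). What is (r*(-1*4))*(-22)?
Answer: 352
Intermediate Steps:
L = 4 (L = -1*(-4) = 4)
r = 4 (r = (4 - 2)² = 2² = 4)
(r*(-1*4))*(-22) = (4*(-1*4))*(-22) = (4*(-4))*(-22) = -16*(-22) = 352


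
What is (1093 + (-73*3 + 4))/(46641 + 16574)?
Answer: 878/63215 ≈ 0.013889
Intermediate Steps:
(1093 + (-73*3 + 4))/(46641 + 16574) = (1093 + (-219 + 4))/63215 = (1093 - 215)*(1/63215) = 878*(1/63215) = 878/63215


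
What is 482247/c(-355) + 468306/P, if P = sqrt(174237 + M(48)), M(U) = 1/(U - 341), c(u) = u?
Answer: -482247/355 + 234153*sqrt(934879495)/6381430 ≈ -236.53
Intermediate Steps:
M(U) = 1/(-341 + U)
P = 4*sqrt(934879495)/293 (P = sqrt(174237 + 1/(-341 + 48)) = sqrt(174237 + 1/(-293)) = sqrt(174237 - 1/293) = sqrt(51051440/293) = 4*sqrt(934879495)/293 ≈ 417.42)
482247/c(-355) + 468306/P = 482247/(-355) + 468306/((4*sqrt(934879495)/293)) = 482247*(-1/355) + 468306*(sqrt(934879495)/12762860) = -482247/355 + 234153*sqrt(934879495)/6381430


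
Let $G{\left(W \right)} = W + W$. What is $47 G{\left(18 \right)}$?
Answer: $1692$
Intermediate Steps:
$G{\left(W \right)} = 2 W$
$47 G{\left(18 \right)} = 47 \cdot 2 \cdot 18 = 47 \cdot 36 = 1692$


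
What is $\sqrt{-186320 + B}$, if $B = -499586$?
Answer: $i \sqrt{685906} \approx 828.19 i$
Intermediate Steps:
$\sqrt{-186320 + B} = \sqrt{-186320 - 499586} = \sqrt{-685906} = i \sqrt{685906}$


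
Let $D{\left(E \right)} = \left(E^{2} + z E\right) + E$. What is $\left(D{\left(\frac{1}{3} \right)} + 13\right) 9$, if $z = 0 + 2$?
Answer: $127$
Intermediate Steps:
$z = 2$
$D{\left(E \right)} = E^{2} + 3 E$ ($D{\left(E \right)} = \left(E^{2} + 2 E\right) + E = E^{2} + 3 E$)
$\left(D{\left(\frac{1}{3} \right)} + 13\right) 9 = \left(\frac{3 + \frac{1}{3}}{3} + 13\right) 9 = \left(\frac{1}{3} \cdot \frac{10}{3} + 13\right) 9 = \left(\frac{10}{9} + 13\right) 9 = \frac{127}{9} \cdot 9 = 127$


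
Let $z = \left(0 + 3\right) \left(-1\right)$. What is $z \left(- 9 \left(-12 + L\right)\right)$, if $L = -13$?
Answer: $-675$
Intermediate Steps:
$z = -3$ ($z = 3 \left(-1\right) = -3$)
$z \left(- 9 \left(-12 + L\right)\right) = - 3 \left(- 9 \left(-12 - 13\right)\right) = - 3 \left(\left(-9\right) \left(-25\right)\right) = \left(-3\right) 225 = -675$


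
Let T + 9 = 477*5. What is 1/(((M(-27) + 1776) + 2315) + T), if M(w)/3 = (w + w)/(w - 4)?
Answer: 31/200639 ≈ 0.00015451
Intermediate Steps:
T = 2376 (T = -9 + 477*5 = -9 + 2385 = 2376)
M(w) = 6*w/(-4 + w) (M(w) = 3*((w + w)/(w - 4)) = 3*((2*w)/(-4 + w)) = 3*(2*w/(-4 + w)) = 6*w/(-4 + w))
1/(((M(-27) + 1776) + 2315) + T) = 1/(((6*(-27)/(-4 - 27) + 1776) + 2315) + 2376) = 1/(((6*(-27)/(-31) + 1776) + 2315) + 2376) = 1/(((6*(-27)*(-1/31) + 1776) + 2315) + 2376) = 1/(((162/31 + 1776) + 2315) + 2376) = 1/((55218/31 + 2315) + 2376) = 1/(126983/31 + 2376) = 1/(200639/31) = 31/200639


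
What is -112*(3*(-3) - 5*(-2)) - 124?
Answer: -236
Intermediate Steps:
-112*(3*(-3) - 5*(-2)) - 124 = -112*(-9 + 10) - 124 = -112*1 - 124 = -112 - 124 = -236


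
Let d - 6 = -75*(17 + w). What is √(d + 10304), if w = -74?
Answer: √14585 ≈ 120.77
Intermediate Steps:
d = 4281 (d = 6 - 75*(17 - 74) = 6 - 75*(-57) = 6 + 4275 = 4281)
√(d + 10304) = √(4281 + 10304) = √14585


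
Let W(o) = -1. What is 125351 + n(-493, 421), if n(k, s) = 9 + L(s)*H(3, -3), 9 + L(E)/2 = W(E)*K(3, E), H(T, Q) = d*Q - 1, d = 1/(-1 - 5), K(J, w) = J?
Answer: 125372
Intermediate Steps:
d = -⅙ (d = 1/(-6) = -⅙ ≈ -0.16667)
H(T, Q) = -1 - Q/6 (H(T, Q) = -Q/6 - 1 = -1 - Q/6)
L(E) = -24 (L(E) = -18 + 2*(-1*3) = -18 + 2*(-3) = -18 - 6 = -24)
n(k, s) = 21 (n(k, s) = 9 - 24*(-1 - ⅙*(-3)) = 9 - 24*(-1 + ½) = 9 - 24*(-½) = 9 + 12 = 21)
125351 + n(-493, 421) = 125351 + 21 = 125372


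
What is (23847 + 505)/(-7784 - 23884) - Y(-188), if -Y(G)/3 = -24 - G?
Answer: 3889076/7917 ≈ 491.23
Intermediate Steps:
Y(G) = 72 + 3*G (Y(G) = -3*(-24 - G) = 72 + 3*G)
(23847 + 505)/(-7784 - 23884) - Y(-188) = (23847 + 505)/(-7784 - 23884) - (72 + 3*(-188)) = 24352/(-31668) - (72 - 564) = 24352*(-1/31668) - 1*(-492) = -6088/7917 + 492 = 3889076/7917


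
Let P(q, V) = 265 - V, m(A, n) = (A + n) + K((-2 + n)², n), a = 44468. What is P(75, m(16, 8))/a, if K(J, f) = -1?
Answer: 121/22234 ≈ 0.0054421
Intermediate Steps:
m(A, n) = -1 + A + n (m(A, n) = (A + n) - 1 = -1 + A + n)
P(75, m(16, 8))/a = (265 - (-1 + 16 + 8))/44468 = (265 - 1*23)*(1/44468) = (265 - 23)*(1/44468) = 242*(1/44468) = 121/22234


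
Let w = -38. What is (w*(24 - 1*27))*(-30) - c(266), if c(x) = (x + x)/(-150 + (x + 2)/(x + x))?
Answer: -67929104/19883 ≈ -3416.4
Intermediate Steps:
c(x) = 2*x/(-150 + (2 + x)/(2*x)) (c(x) = (2*x)/(-150 + (2 + x)/((2*x))) = (2*x)/(-150 + (2 + x)*(1/(2*x))) = (2*x)/(-150 + (2 + x)/(2*x)) = 2*x/(-150 + (2 + x)/(2*x)))
(w*(24 - 1*27))*(-30) - c(266) = -38*(24 - 1*27)*(-30) - (-4)*266²/(-2 + 299*266) = -38*(24 - 27)*(-30) - (-4)*70756/(-2 + 79534) = -38*(-3)*(-30) - (-4)*70756/79532 = 114*(-30) - (-4)*70756/79532 = -3420 - 1*(-70756/19883) = -3420 + 70756/19883 = -67929104/19883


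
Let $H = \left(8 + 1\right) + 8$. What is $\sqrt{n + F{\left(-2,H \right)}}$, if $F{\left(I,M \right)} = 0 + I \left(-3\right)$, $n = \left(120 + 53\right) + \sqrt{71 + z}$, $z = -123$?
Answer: $\sqrt{179 + 2 i \sqrt{13}} \approx 13.382 + 0.26944 i$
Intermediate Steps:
$n = 173 + 2 i \sqrt{13}$ ($n = \left(120 + 53\right) + \sqrt{71 - 123} = 173 + \sqrt{-52} = 173 + 2 i \sqrt{13} \approx 173.0 + 7.2111 i$)
$H = 17$ ($H = 9 + 8 = 17$)
$F{\left(I,M \right)} = - 3 I$ ($F{\left(I,M \right)} = 0 - 3 I = - 3 I$)
$\sqrt{n + F{\left(-2,H \right)}} = \sqrt{\left(173 + 2 i \sqrt{13}\right) - -6} = \sqrt{\left(173 + 2 i \sqrt{13}\right) + 6} = \sqrt{179 + 2 i \sqrt{13}}$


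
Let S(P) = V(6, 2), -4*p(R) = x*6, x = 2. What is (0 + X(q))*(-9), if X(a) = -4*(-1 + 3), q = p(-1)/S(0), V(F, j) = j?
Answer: 72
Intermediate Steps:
p(R) = -3 (p(R) = -6/2 = -¼*12 = -3)
S(P) = 2
q = -3/2 ≈ -1.5000
X(a) = -8 (X(a) = -4*2 = -8)
(0 + X(q))*(-9) = (0 - 8)*(-9) = -8*(-9) = 72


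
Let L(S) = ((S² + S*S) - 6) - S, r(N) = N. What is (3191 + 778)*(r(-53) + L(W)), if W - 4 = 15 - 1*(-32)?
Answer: 20210148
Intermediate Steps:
W = 51 (W = 4 + (15 - 1*(-32)) = 4 + (15 + 32) = 4 + 47 = 51)
L(S) = -6 - S + 2*S² (L(S) = ((S² + S²) - 6) - S = (2*S² - 6) - S = (-6 + 2*S²) - S = -6 - S + 2*S²)
(3191 + 778)*(r(-53) + L(W)) = (3191 + 778)*(-53 + (-6 - 1*51 + 2*51²)) = 3969*(-53 + (-6 - 51 + 2*2601)) = 3969*(-53 + (-6 - 51 + 5202)) = 3969*(-53 + 5145) = 3969*5092 = 20210148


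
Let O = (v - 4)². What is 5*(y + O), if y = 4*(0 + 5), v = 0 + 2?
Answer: 120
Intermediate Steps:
v = 2
y = 20 (y = 4*5 = 20)
O = 4 (O = (2 - 4)² = (-2)² = 4)
5*(y + O) = 5*(20 + 4) = 5*24 = 120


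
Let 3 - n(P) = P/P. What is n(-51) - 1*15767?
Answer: -15765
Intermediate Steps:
n(P) = 2 (n(P) = 3 - P/P = 3 - 1*1 = 3 - 1 = 2)
n(-51) - 1*15767 = 2 - 1*15767 = 2 - 15767 = -15765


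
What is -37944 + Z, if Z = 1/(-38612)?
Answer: -1465093729/38612 ≈ -37944.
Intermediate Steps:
Z = -1/38612 ≈ -2.5899e-5
-37944 + Z = -37944 - 1/38612 = -1465093729/38612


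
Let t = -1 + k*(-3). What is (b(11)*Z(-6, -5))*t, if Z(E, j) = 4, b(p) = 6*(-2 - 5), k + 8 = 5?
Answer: -1344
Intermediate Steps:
k = -3 (k = -8 + 5 = -3)
b(p) = -42 (b(p) = 6*(-7) = -42)
t = 8 (t = -1 - 3*(-3) = -1 + 9 = 8)
(b(11)*Z(-6, -5))*t = -42*4*8 = -168*8 = -1344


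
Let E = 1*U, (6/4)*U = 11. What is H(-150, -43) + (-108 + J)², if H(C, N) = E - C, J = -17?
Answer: 47347/3 ≈ 15782.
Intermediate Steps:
U = 22/3 (U = (⅔)*11 = 22/3 ≈ 7.3333)
E = 22/3 (E = 1*(22/3) = 22/3 ≈ 7.3333)
H(C, N) = 22/3 - C
H(-150, -43) + (-108 + J)² = (22/3 - 1*(-150)) + (-108 - 17)² = (22/3 + 150) + (-125)² = 472/3 + 15625 = 47347/3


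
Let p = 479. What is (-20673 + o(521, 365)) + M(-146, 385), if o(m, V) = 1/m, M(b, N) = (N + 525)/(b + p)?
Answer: -3586146346/173493 ≈ -20670.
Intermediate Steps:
M(b, N) = (525 + N)/(479 + b) (M(b, N) = (N + 525)/(b + 479) = (525 + N)/(479 + b))
(-20673 + o(521, 365)) + M(-146, 385) = (-20673 + 1/521) + (525 + 385)/(479 - 146) = (-20673 + 1/521) + 910/333 = -10770632/521 + (1/333)*910 = -10770632/521 + 910/333 = -3586146346/173493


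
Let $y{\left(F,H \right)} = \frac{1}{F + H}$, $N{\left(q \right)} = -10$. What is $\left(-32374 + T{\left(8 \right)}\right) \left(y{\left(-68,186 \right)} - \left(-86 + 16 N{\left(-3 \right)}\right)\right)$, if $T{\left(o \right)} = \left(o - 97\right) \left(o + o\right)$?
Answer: $- \frac{490561071}{59} \approx -8.3146 \cdot 10^{6}$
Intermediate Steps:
$T{\left(o \right)} = 2 o \left(-97 + o\right)$ ($T{\left(o \right)} = \left(-97 + o\right) 2 o = 2 o \left(-97 + o\right)$)
$\left(-32374 + T{\left(8 \right)}\right) \left(y{\left(-68,186 \right)} - \left(-86 + 16 N{\left(-3 \right)}\right)\right) = \left(-32374 + 2 \cdot 8 \left(-97 + 8\right)\right) \left(\frac{1}{-68 + 186} + \left(\left(-16\right) \left(-10\right) + 86\right)\right) = \left(-32374 + 2 \cdot 8 \left(-89\right)\right) \left(\frac{1}{118} + \left(160 + 86\right)\right) = \left(-32374 - 1424\right) \left(\frac{1}{118} + 246\right) = \left(-33798\right) \frac{29029}{118} = - \frac{490561071}{59}$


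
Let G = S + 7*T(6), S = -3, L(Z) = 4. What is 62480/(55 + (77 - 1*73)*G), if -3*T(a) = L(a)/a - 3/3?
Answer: 112464/83 ≈ 1355.0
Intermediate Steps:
T(a) = ⅓ - 4/(3*a) (T(a) = -(4/a - 3/3)/3 = -(4/a - 3*⅓)/3 = -(4/a - 1)/3 = -(-1 + 4/a)/3 = ⅓ - 4/(3*a))
G = -20/9 (G = -3 + 7*((⅓)*(-4 + 6)/6) = -3 + 7*((⅓)*(⅙)*2) = -3 + 7*(⅑) = -3 + 7/9 = -20/9 ≈ -2.2222)
62480/(55 + (77 - 1*73)*G) = 62480/(55 + (77 - 1*73)*(-20/9)) = 62480/(55 + (77 - 73)*(-20/9)) = 62480/(55 + 4*(-20/9)) = 62480/(55 - 80/9) = 62480/(415/9) = 62480*(9/415) = 112464/83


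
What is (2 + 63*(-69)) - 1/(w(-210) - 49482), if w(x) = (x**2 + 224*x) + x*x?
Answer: -36159089/8322 ≈ -4345.0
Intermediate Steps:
w(x) = 2*x**2 + 224*x (w(x) = (x**2 + 224*x) + x**2 = 2*x**2 + 224*x)
(2 + 63*(-69)) - 1/(w(-210) - 49482) = (2 + 63*(-69)) - 1/(2*(-210)*(112 - 210) - 49482) = (2 - 4347) - 1/(2*(-210)*(-98) - 49482) = -4345 - 1/(41160 - 49482) = -4345 - 1/(-8322) = -4345 - 1*(-1/8322) = -4345 + 1/8322 = -36159089/8322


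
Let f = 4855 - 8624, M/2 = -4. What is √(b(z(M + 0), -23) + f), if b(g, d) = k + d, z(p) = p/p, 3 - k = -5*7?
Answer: I*√3754 ≈ 61.27*I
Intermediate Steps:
M = -8 (M = 2*(-4) = -8)
k = 38 (k = 3 - (-5)*7 = 3 - 1*(-35) = 3 + 35 = 38)
z(p) = 1
f = -3769
b(g, d) = 38 + d
√(b(z(M + 0), -23) + f) = √((38 - 23) - 3769) = √(15 - 3769) = √(-3754) = I*√3754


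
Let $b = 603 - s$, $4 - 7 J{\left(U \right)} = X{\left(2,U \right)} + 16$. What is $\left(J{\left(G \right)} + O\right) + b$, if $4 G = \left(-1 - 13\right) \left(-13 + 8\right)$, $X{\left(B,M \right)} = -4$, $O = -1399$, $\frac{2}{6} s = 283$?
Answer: $- \frac{11523}{7} \approx -1646.1$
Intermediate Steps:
$s = 849$ ($s = 3 \cdot 283 = 849$)
$G = \frac{35}{2}$ ($G = \frac{\left(-1 - 13\right) \left(-13 + 8\right)}{4} = \frac{\left(-14\right) \left(-5\right)}{4} = \frac{1}{4} \cdot 70 = \frac{35}{2} \approx 17.5$)
$J{\left(U \right)} = - \frac{8}{7}$ ($J{\left(U \right)} = \frac{4}{7} - \frac{-4 + 16}{7} = \frac{4}{7} - \frac{12}{7} = - \frac{8}{7}$)
$b = -246$ ($b = 603 - 849 = -246$)
$\left(J{\left(G \right)} + O\right) + b = \left(- \frac{8}{7} - 1399\right) - 246 = - \frac{9801}{7} - 246 = - \frac{11523}{7}$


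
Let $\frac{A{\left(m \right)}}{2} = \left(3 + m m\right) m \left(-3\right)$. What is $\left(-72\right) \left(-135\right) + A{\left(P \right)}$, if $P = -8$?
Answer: $12936$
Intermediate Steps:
$A{\left(m \right)} = - 6 m \left(3 + m^{2}\right)$ ($A{\left(m \right)} = 2 \left(3 + m m\right) m \left(-3\right) = 2 \left(3 + m^{2}\right) m \left(-3\right) = 2 m \left(3 + m^{2}\right) \left(-3\right) = 2 \left(- 3 m \left(3 + m^{2}\right)\right) = - 6 m \left(3 + m^{2}\right)$)
$\left(-72\right) \left(-135\right) + A{\left(P \right)} = \left(-72\right) \left(-135\right) - - 48 \left(3 + \left(-8\right)^{2}\right) = 9720 - - 48 \left(3 + 64\right) = 9720 - \left(-48\right) 67 = 9720 + 3216 = 12936$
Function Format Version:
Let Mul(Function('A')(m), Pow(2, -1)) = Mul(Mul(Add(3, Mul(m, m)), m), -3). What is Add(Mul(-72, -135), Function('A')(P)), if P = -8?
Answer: 12936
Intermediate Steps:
Function('A')(m) = Mul(-6, m, Add(3, Pow(m, 2))) (Function('A')(m) = Mul(2, Mul(Mul(Add(3, Mul(m, m)), m), -3)) = Mul(2, Mul(Mul(Add(3, Pow(m, 2)), m), -3)) = Mul(2, Mul(Mul(m, Add(3, Pow(m, 2))), -3)) = Mul(2, Mul(-3, m, Add(3, Pow(m, 2)))) = Mul(-6, m, Add(3, Pow(m, 2))))
Add(Mul(-72, -135), Function('A')(P)) = Add(Mul(-72, -135), Mul(-6, -8, Add(3, Pow(-8, 2)))) = Add(9720, Mul(-6, -8, Add(3, 64))) = Add(9720, Mul(-6, -8, 67)) = Add(9720, 3216) = 12936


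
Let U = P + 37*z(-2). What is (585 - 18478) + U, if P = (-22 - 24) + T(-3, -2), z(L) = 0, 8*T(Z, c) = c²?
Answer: -35877/2 ≈ -17939.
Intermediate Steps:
T(Z, c) = c²/8
P = -91/2 (P = (-22 - 24) + (⅛)*(-2)² = -46 + (⅛)*4 = -46 + ½ = -91/2 ≈ -45.500)
U = -91/2 (U = -91/2 + 37*0 = -91/2 + 0 = -91/2 ≈ -45.500)
(585 - 18478) + U = (585 - 18478) - 91/2 = -17893 - 91/2 = -35877/2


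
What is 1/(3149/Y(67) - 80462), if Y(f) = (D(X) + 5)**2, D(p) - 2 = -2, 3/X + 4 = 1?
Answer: -25/2008401 ≈ -1.2448e-5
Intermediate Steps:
X = -1 (X = 3/(-4 + 1) = 3/(-3) = 3*(-1/3) = -1)
D(p) = 0 (D(p) = 2 - 2 = 0)
Y(f) = 25 (Y(f) = (0 + 5)**2 = 5**2 = 25)
1/(3149/Y(67) - 80462) = 1/(3149/25 - 80462) = 1/(-2008401/25) = -25/2008401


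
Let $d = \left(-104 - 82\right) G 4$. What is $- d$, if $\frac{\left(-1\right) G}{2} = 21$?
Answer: $-31248$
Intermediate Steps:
$G = -42$ ($G = \left(-2\right) 21 = -42$)
$d = 31248$ ($d = \left(-104 - 82\right) \left(\left(-42\right) 4\right) = \left(-186\right) \left(-168\right) = 31248$)
$- d = \left(-1\right) 31248 = -31248$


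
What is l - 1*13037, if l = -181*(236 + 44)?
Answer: -63717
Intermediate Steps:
l = -50680 (l = -181*280 = -50680)
l - 1*13037 = -50680 - 1*13037 = -50680 - 13037 = -63717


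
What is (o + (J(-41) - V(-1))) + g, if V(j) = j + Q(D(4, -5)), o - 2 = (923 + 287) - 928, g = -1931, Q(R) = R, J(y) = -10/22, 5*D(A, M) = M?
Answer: -18100/11 ≈ -1645.5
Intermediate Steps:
D(A, M) = M/5
J(y) = -5/11 (J(y) = -10*1/22 = -5/11)
o = 284 (o = 2 + ((923 + 287) - 928) = 2 + (1210 - 928) = 2 + 282 = 284)
V(j) = -1 + j (V(j) = j + (1/5)*(-5) = j - 1 = -1 + j)
(o + (J(-41) - V(-1))) + g = (284 + (-5/11 - (-1 - 1))) - 1931 = (284 + (-5/11 - 1*(-2))) - 1931 = (284 + (-5/11 + 2)) - 1931 = (284 + 17/11) - 1931 = 3141/11 - 1931 = -18100/11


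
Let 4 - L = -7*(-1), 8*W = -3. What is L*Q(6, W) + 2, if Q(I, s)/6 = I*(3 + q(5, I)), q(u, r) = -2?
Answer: -106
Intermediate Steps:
W = -3/8 (W = (⅛)*(-3) = -3/8 ≈ -0.37500)
Q(I, s) = 6*I (Q(I, s) = 6*(I*(3 - 2)) = 6*(I*1) = 6*I)
L = -3 (L = 4 - (-7)*(-1) = 4 - 1*7 = 4 - 7 = -3)
L*Q(6, W) + 2 = -18*6 + 2 = -3*36 + 2 = -108 + 2 = -106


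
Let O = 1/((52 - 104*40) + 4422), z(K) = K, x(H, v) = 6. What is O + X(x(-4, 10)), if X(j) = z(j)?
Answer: 1885/314 ≈ 6.0032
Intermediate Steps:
O = 1/314 (O = 1/((52 - 4160) + 4422) = 1/(-4108 + 4422) = 1/314 ≈ 0.0031847)
X(j) = j
O + X(x(-4, 10)) = 1/314 + 6 = 1885/314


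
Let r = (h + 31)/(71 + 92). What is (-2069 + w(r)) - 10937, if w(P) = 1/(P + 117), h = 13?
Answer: -248609527/19115 ≈ -13006.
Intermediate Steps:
r = 44/163 (r = (13 + 31)/(71 + 92) = 44/163 ≈ 0.26994)
w(P) = 1/(117 + P)
(-2069 + w(r)) - 10937 = (-2069 + 1/(117 + 44/163)) - 10937 = (-2069 + 1/(19115/163)) - 10937 = (-2069 + 163/19115) - 10937 = -39548772/19115 - 10937 = -248609527/19115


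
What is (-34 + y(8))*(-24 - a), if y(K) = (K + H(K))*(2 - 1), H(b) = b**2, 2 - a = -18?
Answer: -1672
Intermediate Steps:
a = 20 (a = 2 - 1*(-18) = 2 + 18 = 20)
y(K) = K + K**2 (y(K) = (K + K**2)*(2 - 1) = (K + K**2)*1 = K + K**2)
(-34 + y(8))*(-24 - a) = (-34 + 8*(1 + 8))*(-24 - 1*20) = (-34 + 8*9)*(-24 - 20) = (-34 + 72)*(-44) = 38*(-44) = -1672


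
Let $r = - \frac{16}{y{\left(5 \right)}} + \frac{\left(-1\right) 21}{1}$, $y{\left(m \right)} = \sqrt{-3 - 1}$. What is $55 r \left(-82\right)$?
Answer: $94710 - 36080 i \approx 94710.0 - 36080.0 i$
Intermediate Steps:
$y{\left(m \right)} = 2 i$ ($y{\left(m \right)} = \sqrt{-4} = 2 i$)
$r = -21 + 8 i$ ($r = - \frac{16}{2 i} + \frac{\left(-1\right) 21}{1} = - 16 \left(- \frac{i}{2}\right) - 21 = 8 i - 21 = -21 + 8 i \approx -21.0 + 8.0 i$)
$55 r \left(-82\right) = 55 \left(-21 + 8 i\right) \left(-82\right) = \left(-1155 + 440 i\right) \left(-82\right) = 94710 - 36080 i$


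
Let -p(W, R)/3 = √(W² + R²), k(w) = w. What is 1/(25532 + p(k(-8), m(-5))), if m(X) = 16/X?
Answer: 159575/4074264724 + 15*√29/2037132362 ≈ 3.9206e-5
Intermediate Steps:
p(W, R) = -3*√(R² + W²) (p(W, R) = -3*√(W² + R²) = -3*√(R² + W²))
1/(25532 + p(k(-8), m(-5))) = 1/(25532 - 3*√((16/(-5))² + (-8)²)) = 1/(25532 - 3*√((16*(-⅕))² + 64)) = 1/(25532 - 3*√((-16/5)² + 64)) = 1/(25532 - 3*√(256/25 + 64)) = 1/(25532 - 24*√29/5)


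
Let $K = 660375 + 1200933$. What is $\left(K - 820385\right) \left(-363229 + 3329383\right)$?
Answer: $3087537920142$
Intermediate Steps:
$K = 1861308$
$\left(K - 820385\right) \left(-363229 + 3329383\right) = \left(1861308 - 820385\right) \left(-363229 + 3329383\right) = 1040923 \cdot 2966154 = 3087537920142$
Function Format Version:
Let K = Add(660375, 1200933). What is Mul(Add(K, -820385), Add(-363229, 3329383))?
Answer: 3087537920142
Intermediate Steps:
K = 1861308
Mul(Add(K, -820385), Add(-363229, 3329383)) = Mul(Add(1861308, -820385), Add(-363229, 3329383)) = Mul(1040923, 2966154) = 3087537920142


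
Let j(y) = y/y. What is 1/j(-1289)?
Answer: 1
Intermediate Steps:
j(y) = 1
1/j(-1289) = 1/1 = 1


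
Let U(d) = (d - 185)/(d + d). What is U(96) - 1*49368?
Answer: -9478745/192 ≈ -49368.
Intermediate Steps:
U(d) = (-185 + d)/(2*d) (U(d) = (-185 + d)/((2*d)) = (-185 + d)*(1/(2*d)) = (-185 + d)/(2*d))
U(96) - 1*49368 = (1/2)*(-185 + 96)/96 - 1*49368 = (1/2)*(1/96)*(-89) - 49368 = -89/192 - 49368 = -9478745/192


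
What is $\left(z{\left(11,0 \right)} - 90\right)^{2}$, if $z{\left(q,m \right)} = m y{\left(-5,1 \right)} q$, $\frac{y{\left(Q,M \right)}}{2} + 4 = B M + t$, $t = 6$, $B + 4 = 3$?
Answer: $8100$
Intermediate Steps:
$B = -1$ ($B = -4 + 3 = -1$)
$y{\left(Q,M \right)} = 4 - 2 M$ ($y{\left(Q,M \right)} = -8 + 2 \left(- M + 6\right) = -8 + 2 \left(6 - M\right) = -8 - \left(-12 + 2 M\right) = 4 - 2 M$)
$z{\left(q,m \right)} = 2 m q$ ($z{\left(q,m \right)} = m \left(4 - 2\right) q = m 2 q = 2 m q$)
$\left(z{\left(11,0 \right)} - 90\right)^{2} = \left(2 \cdot 0 \cdot 11 - 90\right)^{2} = \left(0 - 90\right)^{2} = \left(-90\right)^{2} = 8100$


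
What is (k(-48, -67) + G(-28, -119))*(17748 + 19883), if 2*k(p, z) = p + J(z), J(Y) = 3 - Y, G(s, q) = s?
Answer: -639727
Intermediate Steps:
k(p, z) = 3/2 + p/2 - z/2 (k(p, z) = (p + (3 - z))/2 = (3 + p - z)/2 = 3/2 + p/2 - z/2)
(k(-48, -67) + G(-28, -119))*(17748 + 19883) = ((3/2 + (½)*(-48) - ½*(-67)) - 28)*(17748 + 19883) = ((3/2 - 24 + 67/2) - 28)*37631 = (11 - 28)*37631 = -17*37631 = -639727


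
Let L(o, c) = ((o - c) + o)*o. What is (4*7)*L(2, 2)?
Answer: 112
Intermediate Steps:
L(o, c) = o*(-c + 2*o) (L(o, c) = (-c + 2*o)*o = o*(-c + 2*o))
(4*7)*L(2, 2) = (4*7)*(2*(-1*2 + 2*2)) = 28*(2*(-2 + 4)) = 28*(2*2) = 28*4 = 112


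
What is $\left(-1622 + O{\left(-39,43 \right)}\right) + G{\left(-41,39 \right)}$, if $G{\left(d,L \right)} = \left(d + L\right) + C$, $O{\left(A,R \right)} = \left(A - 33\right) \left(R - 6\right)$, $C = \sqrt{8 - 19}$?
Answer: $-4288 + i \sqrt{11} \approx -4288.0 + 3.3166 i$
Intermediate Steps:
$C = i \sqrt{11}$ ($C = \sqrt{-11} = i \sqrt{11} \approx 3.3166 i$)
$O{\left(A,R \right)} = \left(-33 + A\right) \left(-6 + R\right)$
$G{\left(d,L \right)} = L + d + i \sqrt{11}$ ($G{\left(d,L \right)} = \left(d + L\right) + i \sqrt{11} = \left(L + d\right) + i \sqrt{11} = L + d + i \sqrt{11}$)
$\left(-1622 + O{\left(-39,43 \right)}\right) + G{\left(-41,39 \right)} = \left(-1622 - 2664\right) + \left(39 - 41 + i \sqrt{11}\right) = \left(-1622 + \left(198 - 1419 + 234 - 1677\right)\right) - \left(2 - i \sqrt{11}\right) = \left(-1622 - 2664\right) - \left(2 - i \sqrt{11}\right) = -4286 - \left(2 - i \sqrt{11}\right) = -4288 + i \sqrt{11}$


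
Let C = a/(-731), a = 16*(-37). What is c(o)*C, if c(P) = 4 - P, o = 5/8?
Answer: 1998/731 ≈ 2.7332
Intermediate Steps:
a = -592
o = 5/8 (o = 5*(⅛) = 5/8 ≈ 0.62500)
C = 592/731 (C = -592/(-731) = -592*(-1/731) = 592/731 ≈ 0.80985)
c(o)*C = (4 - 1*5/8)*(592/731) = (4 - 5/8)*(592/731) = (27/8)*(592/731) = 1998/731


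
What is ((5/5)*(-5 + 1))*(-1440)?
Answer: 5760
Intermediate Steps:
((5/5)*(-5 + 1))*(-1440) = ((5*(⅕))*(-4))*(-1440) = (1*(-4))*(-1440) = -4*(-1440) = 5760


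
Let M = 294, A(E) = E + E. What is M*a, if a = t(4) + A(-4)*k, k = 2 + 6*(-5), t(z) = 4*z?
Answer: 70560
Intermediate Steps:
A(E) = 2*E
k = -28 (k = 2 - 30 = -28)
a = 240 (a = 4*4 + (2*(-4))*(-28) = 16 - 8*(-28) = 16 + 224 = 240)
M*a = 294*240 = 70560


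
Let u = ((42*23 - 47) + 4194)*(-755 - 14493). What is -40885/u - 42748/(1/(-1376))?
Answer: 4585882369574837/77963024 ≈ 5.8821e+7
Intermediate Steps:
u = -77963024 (u = ((966 - 47) + 4194)*(-15248) = (919 + 4194)*(-15248) = 5113*(-15248) = -77963024)
-40885/u - 42748/(1/(-1376)) = -40885/(-77963024) - 42748/(1/(-1376)) = -40885*(-1/77963024) - 42748/(-1/1376) = 40885/77963024 - 42748*(-1376) = 40885/77963024 + 58821248 = 4585882369574837/77963024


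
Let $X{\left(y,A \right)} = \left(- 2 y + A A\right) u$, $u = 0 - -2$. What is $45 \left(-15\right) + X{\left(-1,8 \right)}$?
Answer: $-543$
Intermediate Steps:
$u = 2$ ($u = 0 + 2 = 2$)
$X{\left(y,A \right)} = - 4 y + 2 A^{2}$ ($X{\left(y,A \right)} = \left(- 2 y + A A\right) 2 = \left(- 2 y + A^{2}\right) 2 = \left(A^{2} - 2 y\right) 2 = - 4 y + 2 A^{2}$)
$45 \left(-15\right) + X{\left(-1,8 \right)} = 45 \left(-15\right) - \left(-4 - 2 \cdot 8^{2}\right) = -675 + \left(4 + 2 \cdot 64\right) = -675 + \left(4 + 128\right) = -675 + 132 = -543$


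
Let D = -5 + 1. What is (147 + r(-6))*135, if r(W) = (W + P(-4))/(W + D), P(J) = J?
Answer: 19980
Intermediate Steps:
D = -4
r(W) = 1 (r(W) = (W - 4)/(W - 4) = (-4 + W)/(-4 + W) = 1)
(147 + r(-6))*135 = (147 + 1)*135 = 148*135 = 19980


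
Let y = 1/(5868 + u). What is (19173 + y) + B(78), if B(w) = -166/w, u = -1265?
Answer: 3441497431/179517 ≈ 19171.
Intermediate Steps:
y = 1/4603 (y = 1/(5868 - 1265) = 1/4603 ≈ 0.00021725)
(19173 + y) + B(78) = (19173 + 1/4603) - 166/78 = 88253320/4603 - 166*1/78 = 88253320/4603 - 83/39 = 3441497431/179517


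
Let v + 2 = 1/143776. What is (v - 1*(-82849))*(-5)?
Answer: -59557051365/143776 ≈ -4.1424e+5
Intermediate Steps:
v = -287551/143776 (v = -2 + 1/143776 = -287551/143776 ≈ -2.0000)
(v - 1*(-82849))*(-5) = (-287551/143776 - 1*(-82849))*(-5) = (-287551/143776 + 82849)*(-5) = (11911410273/143776)*(-5) = -59557051365/143776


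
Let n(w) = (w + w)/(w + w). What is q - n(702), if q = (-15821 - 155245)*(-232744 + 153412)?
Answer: 13571007911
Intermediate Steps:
n(w) = 1 (n(w) = (2*w)/((2*w)) = (2*w)*(1/(2*w)) = 1)
q = 13571007912 (q = -171066*(-79332) = 13571007912)
q - n(702) = 13571007912 - 1*1 = 13571007912 - 1 = 13571007911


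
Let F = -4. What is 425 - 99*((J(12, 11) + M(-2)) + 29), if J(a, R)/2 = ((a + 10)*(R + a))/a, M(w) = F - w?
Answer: -10597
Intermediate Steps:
M(w) = -4 - w
J(a, R) = 2*(10 + a)*(R + a)/a (J(a, R) = 2*(((a + 10)*(R + a))/a) = 2*(((10 + a)*(R + a))/a) = 2*((10 + a)*(R + a)/a) = 2*(10 + a)*(R + a)/a)
425 - 99*((J(12, 11) + M(-2)) + 29) = 425 - 99*((2*(10*11 + 12*(10 + 11 + 12))/12 + (-4 - 1*(-2))) + 29) = 425 - 99*((2*(1/12)*(110 + 12*33) + (-4 + 2)) + 29) = 425 - 99*((2*(1/12)*(110 + 396) - 2) + 29) = 425 - 99*((2*(1/12)*506 - 2) + 29) = 425 - 99*((253/3 - 2) + 29) = 425 - 99*(247/3 + 29) = 425 - 99*334/3 = 425 - 11022 = -10597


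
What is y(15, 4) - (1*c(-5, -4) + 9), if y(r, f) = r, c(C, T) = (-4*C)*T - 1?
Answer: 87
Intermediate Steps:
c(C, T) = -1 - 4*C*T (c(C, T) = -4*C*T - 1 = -1 - 4*C*T)
y(15, 4) - (1*c(-5, -4) + 9) = 15 - (1*(-1 - 4*(-5)*(-4)) + 9) = 15 - (1*(-1 - 80) + 9) = 15 - (1*(-81) + 9) = 15 - (-81 + 9) = 15 - 1*(-72) = 15 + 72 = 87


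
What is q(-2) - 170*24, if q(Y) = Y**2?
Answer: -4076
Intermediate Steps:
q(-2) - 170*24 = (-2)**2 - 170*24 = 4 - 4080 = -4076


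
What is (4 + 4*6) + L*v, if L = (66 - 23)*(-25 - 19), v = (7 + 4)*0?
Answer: 28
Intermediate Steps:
v = 0 (v = 11*0 = 0)
L = -1892 (L = 43*(-44) = -1892)
(4 + 4*6) + L*v = (4 + 4*6) - 1892*0 = (4 + 24) + 0 = 28 + 0 = 28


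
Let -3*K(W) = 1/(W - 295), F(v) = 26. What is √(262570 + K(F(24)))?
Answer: √170998450737/807 ≈ 512.42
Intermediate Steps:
K(W) = -1/(3*(-295 + W)) (K(W) = -1/(3*(W - 295)) = -1/(3*(-295 + W)))
√(262570 + K(F(24))) = √(262570 - 1/(-885 + 3*26)) = √(262570 - 1/(-885 + 78)) = √(262570 - 1/(-807)) = √(262570 - 1*(-1/807)) = √(262570 + 1/807) = √(211893991/807) = √170998450737/807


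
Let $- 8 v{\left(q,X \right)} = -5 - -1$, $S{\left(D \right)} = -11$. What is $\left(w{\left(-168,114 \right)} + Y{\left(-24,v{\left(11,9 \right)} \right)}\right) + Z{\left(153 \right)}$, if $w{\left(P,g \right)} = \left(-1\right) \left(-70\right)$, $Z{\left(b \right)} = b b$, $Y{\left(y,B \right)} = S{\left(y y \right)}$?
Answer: $23468$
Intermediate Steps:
$v{\left(q,X \right)} = \frac{1}{2}$ ($v{\left(q,X \right)} = - \frac{-5 - -1}{8} = - \frac{-5 + 1}{8} = \left(- \frac{1}{8}\right) \left(-4\right) = \frac{1}{2}$)
$Y{\left(y,B \right)} = -11$
$Z{\left(b \right)} = b^{2}$
$w{\left(P,g \right)} = 70$
$\left(w{\left(-168,114 \right)} + Y{\left(-24,v{\left(11,9 \right)} \right)}\right) + Z{\left(153 \right)} = \left(70 - 11\right) + 153^{2} = 59 + 23409 = 23468$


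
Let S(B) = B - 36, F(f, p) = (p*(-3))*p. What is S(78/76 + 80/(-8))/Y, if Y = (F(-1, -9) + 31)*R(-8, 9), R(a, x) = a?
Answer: -1709/64448 ≈ -0.026518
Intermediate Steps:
F(f, p) = -3*p**2 (F(f, p) = (-3*p)*p = -3*p**2)
Y = 1696 (Y = (-3*(-9)**2 + 31)*(-8) = (-3*81 + 31)*(-8) = (-243 + 31)*(-8) = -212*(-8) = 1696)
S(B) = -36 + B
S(78/76 + 80/(-8))/Y = (-36 + (78/76 + 80/(-8)))/1696 = (-36 + (78*(1/76) + 80*(-1/8)))*(1/1696) = (-36 + (39/38 - 10))*(1/1696) = (-36 - 341/38)*(1/1696) = -1709/38*1/1696 = -1709/64448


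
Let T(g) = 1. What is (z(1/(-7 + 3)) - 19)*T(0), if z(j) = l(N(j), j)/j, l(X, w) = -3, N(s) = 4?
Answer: -7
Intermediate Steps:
z(j) = -3/j
(z(1/(-7 + 3)) - 19)*T(0) = (-3/(1/(-7 + 3)) - 19)*1 = (-3/(1/(-4)) - 19)*1 = (-3/(-¼) - 19)*1 = (-3*(-4) - 19)*1 = (12 - 19)*1 = -7*1 = -7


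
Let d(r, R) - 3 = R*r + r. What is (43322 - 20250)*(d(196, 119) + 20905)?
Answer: 1025042816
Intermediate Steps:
d(r, R) = 3 + r + R*r (d(r, R) = 3 + (R*r + r) = 3 + (r + R*r) = 3 + r + R*r)
(43322 - 20250)*(d(196, 119) + 20905) = (43322 - 20250)*((3 + 196 + 119*196) + 20905) = 23072*((3 + 196 + 23324) + 20905) = 23072*(23523 + 20905) = 23072*44428 = 1025042816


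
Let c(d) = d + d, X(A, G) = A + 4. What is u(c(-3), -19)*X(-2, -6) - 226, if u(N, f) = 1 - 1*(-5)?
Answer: -214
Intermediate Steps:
X(A, G) = 4 + A
c(d) = 2*d
u(N, f) = 6 (u(N, f) = 1 + 5 = 6)
u(c(-3), -19)*X(-2, -6) - 226 = 6*(4 - 2) - 226 = 6*2 - 226 = 12 - 226 = -214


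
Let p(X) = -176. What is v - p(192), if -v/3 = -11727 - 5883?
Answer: 53006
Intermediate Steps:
v = 52830 (v = -3*(-11727 - 5883) = -3*(-17610) = 52830)
v - p(192) = 52830 - 1*(-176) = 52830 + 176 = 53006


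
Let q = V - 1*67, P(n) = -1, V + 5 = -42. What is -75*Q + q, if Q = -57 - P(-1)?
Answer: 4086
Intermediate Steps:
V = -47 (V = -5 - 42 = -47)
Q = -56 (Q = -57 - 1*(-1) = -57 + 1 = -56)
q = -114 (q = -47 - 1*67 = -47 - 67 = -114)
-75*Q + q = -75*(-56) - 114 = 4200 - 114 = 4086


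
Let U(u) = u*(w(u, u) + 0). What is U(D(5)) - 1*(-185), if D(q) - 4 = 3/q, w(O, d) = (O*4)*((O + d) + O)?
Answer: 169129/125 ≈ 1353.0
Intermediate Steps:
w(O, d) = 4*O*(d + 2*O) (w(O, d) = (4*O)*(d + 2*O) = 4*O*(d + 2*O))
D(q) = 4 + 3/q
U(u) = 12*u³ (U(u) = u*(4*u*(u + 2*u) + 0) = u*(4*u*(3*u) + 0) = u*(12*u² + 0) = u*(12*u²) = 12*u³)
U(D(5)) - 1*(-185) = 12*(4 + 3/5)³ - 1*(-185) = 12*(4 + 3*(⅕))³ + 185 = 12*(4 + ⅗)³ + 185 = 12*(23/5)³ + 185 = 12*(12167/125) + 185 = 146004/125 + 185 = 169129/125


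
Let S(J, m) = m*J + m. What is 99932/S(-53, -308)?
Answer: 3569/572 ≈ 6.2395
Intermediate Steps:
S(J, m) = m + J*m (S(J, m) = J*m + m = m + J*m)
99932/S(-53, -308) = 99932/((-308*(1 - 53))) = 99932/((-308*(-52))) = 99932/16016 = 99932*(1/16016) = 3569/572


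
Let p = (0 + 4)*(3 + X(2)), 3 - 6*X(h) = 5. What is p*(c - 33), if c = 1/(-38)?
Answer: -20080/57 ≈ -352.28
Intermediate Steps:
X(h) = -⅓ (X(h) = ½ - ⅙*5 = ½ - ⅚ = -⅓)
c = -1/38 ≈ -0.026316
p = 32/3 (p = (0 + 4)*(3 - ⅓) = 4*(8/3) = 32/3 ≈ 10.667)
p*(c - 33) = 32*(-1/38 - 33)/3 = (32/3)*(-1255/38) = -20080/57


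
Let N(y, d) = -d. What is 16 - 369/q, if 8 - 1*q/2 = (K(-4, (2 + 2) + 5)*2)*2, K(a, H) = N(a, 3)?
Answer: 271/40 ≈ 6.7750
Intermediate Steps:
K(a, H) = -3 (K(a, H) = -1*3 = -3)
q = 40 (q = 16 - 2*(-3*2)*2 = 16 - (-12)*2 = 16 - 2*(-12) = 16 + 24 = 40)
16 - 369/q = 16 - 369/40 = 271/40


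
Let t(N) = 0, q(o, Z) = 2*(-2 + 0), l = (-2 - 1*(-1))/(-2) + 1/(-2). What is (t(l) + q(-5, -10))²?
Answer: 16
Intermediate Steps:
l = 0 (l = (-2 + 1)*(-½) + 1*(-½) = -1*(-½) - ½ = ½ - ½ = 0)
q(o, Z) = -4 (q(o, Z) = 2*(-2) = -4)
(t(l) + q(-5, -10))² = (0 - 4)² = (-4)² = 16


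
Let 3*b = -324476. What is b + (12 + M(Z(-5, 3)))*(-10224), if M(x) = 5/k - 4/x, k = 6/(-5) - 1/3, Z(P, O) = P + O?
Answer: -15038932/69 ≈ -2.1796e+5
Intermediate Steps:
Z(P, O) = O + P
b = -324476/3 (b = (⅓)*(-324476) = -324476/3 ≈ -1.0816e+5)
k = -23/15 (k = 6*(-⅕) - 1*⅓ = -6/5 - ⅓ = -23/15 ≈ -1.5333)
M(x) = -75/23 - 4/x (M(x) = 5/(-23/15) - 4/x = 5*(-15/23) - 4/x = -75/23 - 4/x)
b + (12 + M(Z(-5, 3)))*(-10224) = -324476/3 + (12 + (-75/23 - 4/(3 - 5)))*(-10224) = -324476/3 + (12 + (-75/23 - 4/(-2)))*(-10224) = -324476/3 + (12 + (-75/23 - 4*(-½)))*(-10224) = -324476/3 + (12 + (-75/23 + 2))*(-10224) = -324476/3 + (12 - 29/23)*(-10224) = -324476/3 + (247/23)*(-10224) = -324476/3 - 2525328/23 = -15038932/69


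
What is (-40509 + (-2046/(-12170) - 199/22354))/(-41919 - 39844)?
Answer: 5510178204583/11121737670670 ≈ 0.49544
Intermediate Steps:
(-40509 + (-2046/(-12170) - 199/22354))/(-41919 - 39844) = (-40509 + (-2046*(-1/12170) - 199*1/22354))/(-81763) = (-40509 + (1023/6085 - 199/22354))*(-1/81763) = (-40509 + 21657227/136024090)*(-1/81763) = -5510178204583/136024090*(-1/81763) = 5510178204583/11121737670670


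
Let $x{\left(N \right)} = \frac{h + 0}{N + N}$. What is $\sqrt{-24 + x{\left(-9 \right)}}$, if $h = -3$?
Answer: $\frac{i \sqrt{858}}{6} \approx 4.8819 i$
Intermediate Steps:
$x{\left(N \right)} = - \frac{3}{2 N}$ ($x{\left(N \right)} = \frac{-3 + 0}{N + N} = - \frac{3}{2 N}$)
$\sqrt{-24 + x{\left(-9 \right)}} = \sqrt{-24 - \frac{3}{2 \left(-9\right)}} = \sqrt{-24 - - \frac{1}{6}} = \sqrt{-24 + \frac{1}{6}} = \sqrt{- \frac{143}{6}} = \frac{i \sqrt{858}}{6}$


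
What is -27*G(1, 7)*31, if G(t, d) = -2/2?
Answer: 837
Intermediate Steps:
G(t, d) = -1 (G(t, d) = -2*½ = -1)
-27*G(1, 7)*31 = -27*(-1)*31 = 27*31 = 837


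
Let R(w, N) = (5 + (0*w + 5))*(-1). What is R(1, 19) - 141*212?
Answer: -29902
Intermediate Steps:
R(w, N) = -10 (R(w, N) = (5 + (0 + 5))*(-1) = (5 + 5)*(-1) = 10*(-1) = -10)
R(1, 19) - 141*212 = -10 - 141*212 = -10 - 29892 = -29902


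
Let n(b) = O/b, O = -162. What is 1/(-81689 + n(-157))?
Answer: -157/12825011 ≈ -1.2242e-5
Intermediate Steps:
n(b) = -162/b
1/(-81689 + n(-157)) = 1/(-81689 - 162/(-157)) = 1/(-81689 - 162*(-1/157)) = 1/(-81689 + 162/157) = 1/(-12825011/157) = -157/12825011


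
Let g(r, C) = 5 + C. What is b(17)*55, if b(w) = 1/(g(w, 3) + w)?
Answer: 11/5 ≈ 2.2000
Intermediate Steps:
b(w) = 1/(8 + w) (b(w) = 1/((5 + 3) + w) = 1/(8 + w))
b(17)*55 = 55/(8 + 17) = 55/25 = (1/25)*55 = 11/5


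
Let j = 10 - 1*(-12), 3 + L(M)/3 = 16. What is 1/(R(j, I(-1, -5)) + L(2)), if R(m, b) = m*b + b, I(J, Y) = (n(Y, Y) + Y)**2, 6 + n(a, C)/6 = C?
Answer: 1/115982 ≈ 8.6220e-6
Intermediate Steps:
n(a, C) = -36 + 6*C
L(M) = 39 (L(M) = -9 + 3*16 = -9 + 48 = 39)
j = 22 (j = 10 + 12 = 22)
I(J, Y) = (-36 + 7*Y)**2 (I(J, Y) = ((-36 + 6*Y) + Y)**2 = (-36 + 7*Y)**2)
R(m, b) = b + b*m (R(m, b) = b*m + b = b + b*m)
1/(R(j, I(-1, -5)) + L(2)) = 1/((-36 + 7*(-5))**2*(1 + 22) + 39) = 1/((-36 - 35)**2*23 + 39) = 1/((-71)**2*23 + 39) = 1/(5041*23 + 39) = 1/(115943 + 39) = 1/115982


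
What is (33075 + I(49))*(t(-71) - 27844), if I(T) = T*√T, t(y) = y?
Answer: -932863470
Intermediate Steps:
I(T) = T^(3/2)
(33075 + I(49))*(t(-71) - 27844) = (33075 + 49^(3/2))*(-71 - 27844) = (33075 + 343)*(-27915) = 33418*(-27915) = -932863470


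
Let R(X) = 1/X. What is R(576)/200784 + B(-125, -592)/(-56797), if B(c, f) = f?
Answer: 68465794525/6568663016448 ≈ 0.010423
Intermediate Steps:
R(576)/200784 + B(-125, -592)/(-56797) = 1/(576*200784) - 592/(-56797) = (1/576)*(1/200784) - 592*(-1/56797) = 1/115651584 + 592/56797 = 68465794525/6568663016448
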